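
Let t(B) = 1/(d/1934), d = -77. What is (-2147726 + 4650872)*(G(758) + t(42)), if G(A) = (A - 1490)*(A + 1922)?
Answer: -378118861750284/77 ≈ -4.9106e+12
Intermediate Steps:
t(B) = -1934/77 (t(B) = 1/(-77/1934) = -1934/77)
G(A) = (-1490 + A)*(1922 + A)
(-2147726 + 4650872)*(G(758) + t(42)) = (-2147726 + 4650872)*((-2863780 + 758² + 432*758) - 1934/77) = 2503146*((-2863780 + 574564 + 327456) - 1934/77) = 2503146*(-1961760 - 1934/77) = 2503146*(-151057454/77) = -378118861750284/77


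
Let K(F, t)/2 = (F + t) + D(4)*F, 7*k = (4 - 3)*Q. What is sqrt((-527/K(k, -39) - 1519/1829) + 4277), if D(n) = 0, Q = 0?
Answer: 5*sqrt(3628221402)/4602 ≈ 65.444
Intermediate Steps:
k = 0 (k = ((4 - 3)*0)/7 = (1*0)/7 = (1/7)*0 = 0)
K(F, t) = 2*F + 2*t (K(F, t) = 2*((F + t) + 0*F) = 2*((F + t) + 0) = 2*(F + t) = 2*F + 2*t)
sqrt((-527/K(k, -39) - 1519/1829) + 4277) = sqrt((-527/(2*0 + 2*(-39)) - 1519/1829) + 4277) = sqrt((-527/(0 - 78) - 1519*1/1829) + 4277) = sqrt((-527/(-78) - 49/59) + 4277) = sqrt((-527*(-1/78) - 49/59) + 4277) = sqrt((527/78 - 49/59) + 4277) = sqrt(27271/4602 + 4277) = sqrt(19710025/4602) = 5*sqrt(3628221402)/4602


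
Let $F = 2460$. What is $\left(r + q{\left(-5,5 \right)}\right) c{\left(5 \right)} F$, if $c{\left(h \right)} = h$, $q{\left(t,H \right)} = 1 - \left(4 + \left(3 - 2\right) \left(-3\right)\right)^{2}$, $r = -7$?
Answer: $-86100$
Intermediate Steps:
$q{\left(t,H \right)} = 0$ ($q{\left(t,H \right)} = 1 - \left(4 + 1 \left(-3\right)\right)^{2} = 1 - \left(4 - 3\right)^{2} = 1 - 1^{2} = 1 - 1 = 0$)
$\left(r + q{\left(-5,5 \right)}\right) c{\left(5 \right)} F = \left(-7 + 0\right) 5 \cdot 2460 = \left(-7\right) 5 \cdot 2460 = \left(-35\right) 2460 = -86100$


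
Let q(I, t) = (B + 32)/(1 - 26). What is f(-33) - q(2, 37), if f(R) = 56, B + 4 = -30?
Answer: 1398/25 ≈ 55.920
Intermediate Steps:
B = -34 (B = -4 - 30 = -34)
q(I, t) = 2/25 (q(I, t) = (-34 + 32)/(1 - 26) = -2/(-25) = -2*(-1/25) = 2/25)
f(-33) - q(2, 37) = 56 - 1*2/25 = 56 - 2/25 = 1398/25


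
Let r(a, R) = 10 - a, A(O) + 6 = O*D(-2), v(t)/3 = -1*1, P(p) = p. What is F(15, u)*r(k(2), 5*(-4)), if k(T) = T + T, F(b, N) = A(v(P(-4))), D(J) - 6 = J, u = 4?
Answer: -108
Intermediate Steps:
D(J) = 6 + J
v(t) = -3 (v(t) = 3*(-1*1) = 3*(-1) = -3)
A(O) = -6 + 4*O (A(O) = -6 + O*(6 - 2) = -6 + O*4 = -6 + 4*O)
F(b, N) = -18 (F(b, N) = -6 + 4*(-3) = -6 - 12 = -18)
k(T) = 2*T
F(15, u)*r(k(2), 5*(-4)) = -18*(10 - 2*2) = -18*(10 - 1*4) = -18*(10 - 4) = -18*6 = -108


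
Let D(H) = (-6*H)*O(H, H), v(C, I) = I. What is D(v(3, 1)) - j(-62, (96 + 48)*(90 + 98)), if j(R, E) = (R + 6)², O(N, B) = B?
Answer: -3142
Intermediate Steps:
D(H) = -6*H² (D(H) = (-6*H)*H = -6*H²)
j(R, E) = (6 + R)²
D(v(3, 1)) - j(-62, (96 + 48)*(90 + 98)) = -6*1² - (6 - 62)² = -6*1 - 1*(-56)² = -6 - 1*3136 = -6 - 3136 = -3142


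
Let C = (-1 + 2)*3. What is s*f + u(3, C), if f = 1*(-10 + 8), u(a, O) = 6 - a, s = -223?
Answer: 449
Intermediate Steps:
C = 3 (C = 1*3 = 3)
f = -2 (f = 1*(-2) = -2)
s*f + u(3, C) = -223*(-2) + (6 - 1*3) = 446 + (6 - 3) = 446 + 3 = 449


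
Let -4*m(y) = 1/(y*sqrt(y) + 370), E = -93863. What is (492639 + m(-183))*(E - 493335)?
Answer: -1812430071548961199/6265387 + 53728617*I*sqrt(183)/12530774 ≈ -2.8928e+11 + 58.003*I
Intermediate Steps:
m(y) = -1/(4*(370 + y**(3/2))) (m(y) = -1/(4*(y*sqrt(y) + 370)) = -1/(4*(y**(3/2) + 370)) = -1/(4*(370 + y**(3/2))))
(492639 + m(-183))*(E - 493335) = (492639 - 1/(1480 + 4*(-183)**(3/2)))*(-93863 - 493335) = (492639 - 1/(1480 + 4*(-183*I*sqrt(183))))*(-587198) = (492639 - 1/(1480 - 732*I*sqrt(183)))*(-587198) = -289276635522 + 587198/(1480 - 732*I*sqrt(183))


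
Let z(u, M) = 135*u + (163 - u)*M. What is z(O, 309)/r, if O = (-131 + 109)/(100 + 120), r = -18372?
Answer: -41987/15310 ≈ -2.7425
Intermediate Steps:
O = -⅒ (O = -22/220 = -22*1/220 = -⅒ ≈ -0.10000)
z(u, M) = 135*u + M*(163 - u)
z(O, 309)/r = (135*(-⅒) + 163*309 - 1*309*(-⅒))/(-18372) = (-27/2 + 50367 + 309/10)*(-1/18372) = (251922/5)*(-1/18372) = -41987/15310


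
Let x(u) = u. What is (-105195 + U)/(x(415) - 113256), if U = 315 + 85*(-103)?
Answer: 113635/112841 ≈ 1.0070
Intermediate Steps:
U = -8440 (U = 315 - 8755 = -8440)
(-105195 + U)/(x(415) - 113256) = (-105195 - 8440)/(415 - 113256) = -113635/(-112841) = -113635*(-1/112841) = 113635/112841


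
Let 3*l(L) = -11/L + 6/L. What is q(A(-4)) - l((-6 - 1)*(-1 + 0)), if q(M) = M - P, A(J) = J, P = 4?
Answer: -163/21 ≈ -7.7619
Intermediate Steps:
l(L) = -5/(3*L) (l(L) = (-11/L + 6/L)/3 = (-5/L)/3 = -5/(3*L))
q(M) = -4 + M (q(M) = M - 1*4 = M - 4 = -4 + M)
q(A(-4)) - l((-6 - 1)*(-1 + 0)) = (-4 - 4) - (-5)/(3*((-6 - 1)*(-1 + 0))) = -8 - (-5)/(3*((-7*(-1)))) = -8 - (-5)/(3*7) = -8 - 1*(-5/21) = -8 + 5/21 = -163/21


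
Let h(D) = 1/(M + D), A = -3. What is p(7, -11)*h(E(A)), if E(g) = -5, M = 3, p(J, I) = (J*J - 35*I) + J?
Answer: -441/2 ≈ -220.50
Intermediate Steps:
p(J, I) = J + J**2 - 35*I (p(J, I) = (J**2 - 35*I) + J = J + J**2 - 35*I)
h(D) = 1/(3 + D)
p(7, -11)*h(E(A)) = (7 + 7**2 - 35*(-11))/(3 - 5) = (7 + 49 + 385)/(-2) = 441*(-1/2) = -441/2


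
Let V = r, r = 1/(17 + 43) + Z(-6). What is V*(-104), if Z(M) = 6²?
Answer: -56186/15 ≈ -3745.7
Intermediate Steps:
Z(M) = 36
r = 2161/60 (r = 1/(17 + 43) + 36 = 1/60 + 36 = 2161/60 ≈ 36.017)
V = 2161/60 ≈ 36.017
V*(-104) = (2161/60)*(-104) = -56186/15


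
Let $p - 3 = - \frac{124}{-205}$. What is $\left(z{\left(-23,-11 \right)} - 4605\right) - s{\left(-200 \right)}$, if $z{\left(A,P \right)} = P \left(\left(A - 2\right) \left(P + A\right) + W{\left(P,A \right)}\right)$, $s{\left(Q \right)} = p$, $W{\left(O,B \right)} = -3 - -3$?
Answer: $- \frac{2861514}{205} \approx -13959.0$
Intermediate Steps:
$W{\left(O,B \right)} = 0$ ($W{\left(O,B \right)} = -3 + 3 = 0$)
$p = \frac{739}{205}$ ($p = 3 - \frac{124}{-205} = 3 - - \frac{124}{205} = 3 + \frac{124}{205} = \frac{739}{205} \approx 3.6049$)
$s{\left(Q \right)} = \frac{739}{205}$
$z{\left(A,P \right)} = P \left(-2 + A\right) \left(A + P\right)$ ($z{\left(A,P \right)} = P \left(\left(A - 2\right) \left(P + A\right) + 0\right) = P \left(\left(-2 + A\right) \left(A + P\right) + 0\right) = P \left(-2 + A\right) \left(A + P\right)$)
$\left(z{\left(-23,-11 \right)} - 4605\right) - s{\left(-200 \right)} = \left(- 11 \left(\left(-23\right)^{2} - -46 - -22 - -253\right) - 4605\right) - \frac{739}{205} = \left(- 11 \left(529 + 46 + 22 + 253\right) - 4605\right) - \frac{739}{205} = \left(\left(-11\right) 850 - 4605\right) - \frac{739}{205} = \left(-9350 - 4605\right) - \frac{739}{205} = -13955 - \frac{739}{205} = - \frac{2861514}{205}$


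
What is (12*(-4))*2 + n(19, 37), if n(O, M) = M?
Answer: -59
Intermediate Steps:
(12*(-4))*2 + n(19, 37) = (12*(-4))*2 + 37 = -48*2 + 37 = -96 + 37 = -59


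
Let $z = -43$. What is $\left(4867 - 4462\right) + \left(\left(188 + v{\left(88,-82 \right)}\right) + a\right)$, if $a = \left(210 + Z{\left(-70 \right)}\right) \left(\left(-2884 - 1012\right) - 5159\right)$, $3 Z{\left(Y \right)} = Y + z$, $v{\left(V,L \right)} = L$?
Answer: $- \frac{4679902}{3} \approx -1.56 \cdot 10^{6}$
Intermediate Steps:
$Z{\left(Y \right)} = - \frac{43}{3} + \frac{Y}{3}$ ($Z{\left(Y \right)} = \frac{Y - 43}{3} = \frac{-43 + Y}{3} = - \frac{43}{3} + \frac{Y}{3}$)
$a = - \frac{4681435}{3}$ ($a = \left(210 + \left(- \frac{43}{3} + \frac{1}{3} \left(-70\right)\right)\right) \left(\left(-2884 - 1012\right) - 5159\right) = \left(210 - \frac{113}{3}\right) \left(-3896 - 5159\right) = \left(210 - \frac{113}{3}\right) \left(-9055\right) = \frac{517}{3} \left(-9055\right) = - \frac{4681435}{3} \approx -1.5605 \cdot 10^{6}$)
$\left(4867 - 4462\right) + \left(\left(188 + v{\left(88,-82 \right)}\right) + a\right) = \left(4867 - 4462\right) + \left(\left(188 - 82\right) - \frac{4681435}{3}\right) = 405 + \left(106 - \frac{4681435}{3}\right) = 405 - \frac{4681117}{3} = - \frac{4679902}{3}$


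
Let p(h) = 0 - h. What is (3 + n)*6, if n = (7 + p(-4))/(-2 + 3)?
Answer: 84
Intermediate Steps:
p(h) = -h
n = 11 (n = (7 - 1*(-4))/(-2 + 3) = (7 + 4)/1 = 11*1 = 11)
(3 + n)*6 = (3 + 11)*6 = 14*6 = 84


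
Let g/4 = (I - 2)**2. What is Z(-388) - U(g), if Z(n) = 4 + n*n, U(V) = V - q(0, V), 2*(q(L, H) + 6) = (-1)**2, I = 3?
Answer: 301077/2 ≈ 1.5054e+5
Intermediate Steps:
g = 4 (g = 4*(3 - 2)**2 = 4*1**2 = 4*1 = 4)
q(L, H) = -11/2 (q(L, H) = -6 + (1/2)*(-1)**2 = -6 + (1/2)*1 = -6 + 1/2 = -11/2)
U(V) = 11/2 + V (U(V) = V - 1*(-11/2) = V + 11/2 = 11/2 + V)
Z(n) = 4 + n**2
Z(-388) - U(g) = (4 + (-388)**2) - (11/2 + 4) = (4 + 150544) - 1*19/2 = 150548 - 19/2 = 301077/2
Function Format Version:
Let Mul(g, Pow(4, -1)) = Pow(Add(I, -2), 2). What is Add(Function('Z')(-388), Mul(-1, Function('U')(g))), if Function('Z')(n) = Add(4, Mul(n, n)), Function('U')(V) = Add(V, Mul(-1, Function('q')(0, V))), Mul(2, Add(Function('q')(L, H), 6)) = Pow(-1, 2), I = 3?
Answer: Rational(301077, 2) ≈ 1.5054e+5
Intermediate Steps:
g = 4 (g = Mul(4, Pow(Add(3, -2), 2)) = Mul(4, Pow(1, 2)) = Mul(4, 1) = 4)
Function('q')(L, H) = Rational(-11, 2) (Function('q')(L, H) = Add(-6, Mul(Rational(1, 2), Pow(-1, 2))) = Add(-6, Mul(Rational(1, 2), 1)) = Add(-6, Rational(1, 2)) = Rational(-11, 2))
Function('U')(V) = Add(Rational(11, 2), V) (Function('U')(V) = Add(V, Mul(-1, Rational(-11, 2))) = Add(V, Rational(11, 2)) = Add(Rational(11, 2), V))
Function('Z')(n) = Add(4, Pow(n, 2))
Add(Function('Z')(-388), Mul(-1, Function('U')(g))) = Add(Add(4, Pow(-388, 2)), Mul(-1, Add(Rational(11, 2), 4))) = Add(Add(4, 150544), Mul(-1, Rational(19, 2))) = Add(150548, Rational(-19, 2)) = Rational(301077, 2)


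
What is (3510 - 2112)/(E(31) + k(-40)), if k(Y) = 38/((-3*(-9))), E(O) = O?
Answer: 37746/875 ≈ 43.138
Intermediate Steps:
k(Y) = 38/27
(3510 - 2112)/(E(31) + k(-40)) = (3510 - 2112)/(31 + 38/27) = 1398/(875/27) = 1398*(27/875) = 37746/875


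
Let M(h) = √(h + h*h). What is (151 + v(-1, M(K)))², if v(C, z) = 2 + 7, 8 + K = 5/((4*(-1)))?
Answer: 25600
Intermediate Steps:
K = -37/4 (K = -8 + 5/((4*(-1))) = -8 + 5/(-4) = -8 + 5*(-¼) = -8 - 5/4 = -37/4 ≈ -9.2500)
M(h) = √(h + h²)
v(C, z) = 9
(151 + v(-1, M(K)))² = (151 + 9)² = 160² = 25600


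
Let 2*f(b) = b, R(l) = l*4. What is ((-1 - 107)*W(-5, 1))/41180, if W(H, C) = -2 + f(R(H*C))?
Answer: 324/10295 ≈ 0.031472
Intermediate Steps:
R(l) = 4*l
f(b) = b/2
W(H, C) = -2 + 2*C*H (W(H, C) = -2 + (4*(H*C))/2 = -2 + (4*(C*H))/2 = -2 + (4*C*H)/2 = -2 + 2*C*H)
((-1 - 107)*W(-5, 1))/41180 = ((-1 - 107)*(-2 + 2*1*(-5)))/41180 = -108*(-2 - 10)*(1/41180) = -108*(-12)*(1/41180) = 1296*(1/41180) = 324/10295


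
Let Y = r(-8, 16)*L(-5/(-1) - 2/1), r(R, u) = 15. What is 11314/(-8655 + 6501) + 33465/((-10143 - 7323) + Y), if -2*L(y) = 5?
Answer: -90039403/12567513 ≈ -7.1645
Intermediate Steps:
L(y) = -5/2 (L(y) = -½*5 = -5/2)
Y = -75/2 (Y = 15*(-5/2) = -75/2 ≈ -37.500)
11314/(-8655 + 6501) + 33465/((-10143 - 7323) + Y) = 11314/(-8655 + 6501) + 33465/((-10143 - 7323) - 75/2) = 11314/(-2154) + 33465/(-17466 - 75/2) = 11314*(-1/2154) + 33465/(-35007/2) = -5657/1077 + 33465*(-2/35007) = -5657/1077 - 22310/11669 = -90039403/12567513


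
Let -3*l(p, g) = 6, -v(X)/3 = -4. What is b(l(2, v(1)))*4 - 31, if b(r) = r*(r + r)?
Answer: 1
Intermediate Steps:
v(X) = 12 (v(X) = -3*(-4) = 12)
l(p, g) = -2 (l(p, g) = -⅓*6 = -2)
b(r) = 2*r² (b(r) = r*(2*r) = 2*r²)
b(l(2, v(1)))*4 - 31 = (2*(-2)²)*4 - 31 = (2*4)*4 - 31 = 8*4 - 31 = 32 - 31 = 1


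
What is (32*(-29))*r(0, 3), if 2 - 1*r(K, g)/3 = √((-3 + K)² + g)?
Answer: -5568 + 5568*√3 ≈ 4076.1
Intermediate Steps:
r(K, g) = 6 - 3*√(g + (-3 + K)²) (r(K, g) = 6 - 3*√((-3 + K)² + g) = 6 - 3*√(g + (-3 + K)²))
(32*(-29))*r(0, 3) = (32*(-29))*(6 - 3*√(3 + (-3 + 0)²)) = -928*(6 - 3*√(3 + (-3)²)) = -928*(6 - 3*√(3 + 9)) = -928*(6 - 6*√3) = -5568 + 5568*√3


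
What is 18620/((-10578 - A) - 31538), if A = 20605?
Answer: -18620/62721 ≈ -0.29687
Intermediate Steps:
18620/((-10578 - A) - 31538) = 18620/((-10578 - 1*20605) - 31538) = 18620/((-10578 - 20605) - 31538) = 18620/(-31183 - 31538) = 18620/(-62721) = 18620*(-1/62721) = -18620/62721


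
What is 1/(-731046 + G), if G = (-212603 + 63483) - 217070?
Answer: -1/1097236 ≈ -9.1138e-7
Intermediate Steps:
G = -366190 (G = -149120 - 217070 = -366190)
1/(-731046 + G) = 1/(-731046 - 366190) = 1/(-1097236) = -1/1097236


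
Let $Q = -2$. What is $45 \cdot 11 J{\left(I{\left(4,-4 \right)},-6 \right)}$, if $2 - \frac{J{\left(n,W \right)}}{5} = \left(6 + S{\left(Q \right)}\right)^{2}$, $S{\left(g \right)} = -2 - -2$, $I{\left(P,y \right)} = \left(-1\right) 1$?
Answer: $-84150$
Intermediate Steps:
$I{\left(P,y \right)} = -1$
$S{\left(g \right)} = 0$ ($S{\left(g \right)} = -2 + 2 = 0$)
$J{\left(n,W \right)} = -170$ ($J{\left(n,W \right)} = 10 - 5 \left(6 + 0\right)^{2} = 10 - 5 \cdot 6^{2} = 10 - 180 = -170$)
$45 \cdot 11 J{\left(I{\left(4,-4 \right)},-6 \right)} = 45 \cdot 11 \left(-170\right) = 495 \left(-170\right) = -84150$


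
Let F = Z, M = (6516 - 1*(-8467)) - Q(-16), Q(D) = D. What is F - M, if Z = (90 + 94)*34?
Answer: -8743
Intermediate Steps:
M = 14999 (M = (6516 - 1*(-8467)) - 1*(-16) = (6516 + 8467) + 16 = 14983 + 16 = 14999)
Z = 6256 (Z = 184*34 = 6256)
F = 6256
F - M = 6256 - 1*14999 = 6256 - 14999 = -8743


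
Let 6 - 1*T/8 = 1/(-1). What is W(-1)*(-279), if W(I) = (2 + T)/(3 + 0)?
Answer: -5394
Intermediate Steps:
T = 56 (T = 48 - 8/(-1) = 48 - 8*(-1) = 48 + 8 = 56)
W(I) = 58/3 (W(I) = (2 + 56)/(3 + 0) = 58/3)
W(-1)*(-279) = (58/3)*(-279) = -5394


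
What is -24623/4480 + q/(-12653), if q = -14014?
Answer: -248772099/56685440 ≈ -4.3886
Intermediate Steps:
-24623/4480 + q/(-12653) = -24623/4480 - 14014/(-12653) = -24623*1/4480 - 14014*(-1/12653) = -24623/4480 + 14014/12653 = -248772099/56685440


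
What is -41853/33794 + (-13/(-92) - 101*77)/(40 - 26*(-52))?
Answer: -14769244783/2163897408 ≈ -6.8253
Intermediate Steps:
-41853/33794 + (-13/(-92) - 101*77)/(40 - 26*(-52)) = -41853*1/33794 + (-13*(-1/92) - 7777)/(40 + 1352) = -41853/33794 + (13/92 - 7777)/1392 = -41853/33794 - 715471/92*1/1392 = -41853/33794 - 715471/128064 = -14769244783/2163897408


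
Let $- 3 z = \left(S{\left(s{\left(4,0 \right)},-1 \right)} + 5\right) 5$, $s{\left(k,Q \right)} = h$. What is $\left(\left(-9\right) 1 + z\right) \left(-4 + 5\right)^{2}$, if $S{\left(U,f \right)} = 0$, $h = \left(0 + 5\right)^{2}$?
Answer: $- \frac{52}{3} \approx -17.333$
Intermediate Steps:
$h = 25$ ($h = 5^{2} = 25$)
$s{\left(k,Q \right)} = 25$
$z = - \frac{25}{3}$ ($z = - \frac{\left(0 + 5\right) 5}{3} = - \frac{5 \cdot 5}{3} = \left(- \frac{1}{3}\right) 25 = - \frac{25}{3} \approx -8.3333$)
$\left(\left(-9\right) 1 + z\right) \left(-4 + 5\right)^{2} = \left(\left(-9\right) 1 - \frac{25}{3}\right) \left(-4 + 5\right)^{2} = \left(-9 - \frac{25}{3}\right) 1^{2} = \left(- \frac{52}{3}\right) 1 = - \frac{52}{3}$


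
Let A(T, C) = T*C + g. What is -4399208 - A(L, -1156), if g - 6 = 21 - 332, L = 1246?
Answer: -2958527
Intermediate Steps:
g = -305 (g = 6 + (21 - 332) = 6 - 311 = -305)
A(T, C) = -305 + C*T (A(T, C) = T*C - 305 = C*T - 305 = -305 + C*T)
-4399208 - A(L, -1156) = -4399208 - (-305 - 1156*1246) = -4399208 - (-305 - 1440376) = -4399208 - 1*(-1440681) = -4399208 + 1440681 = -2958527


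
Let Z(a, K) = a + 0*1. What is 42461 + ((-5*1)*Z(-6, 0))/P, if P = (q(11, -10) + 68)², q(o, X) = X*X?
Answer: 199736549/4704 ≈ 42461.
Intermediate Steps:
Z(a, K) = a (Z(a, K) = a + 0 = a)
q(o, X) = X²
P = 28224 (P = ((-10)² + 68)² = (100 + 68)² = 168² = 28224)
42461 + ((-5*1)*Z(-6, 0))/P = 42461 + (-5*1*(-6))/28224 = 42461 - 5*(-6)*(1/28224) = 42461 + 30*(1/28224) = 42461 + 5/4704 = 199736549/4704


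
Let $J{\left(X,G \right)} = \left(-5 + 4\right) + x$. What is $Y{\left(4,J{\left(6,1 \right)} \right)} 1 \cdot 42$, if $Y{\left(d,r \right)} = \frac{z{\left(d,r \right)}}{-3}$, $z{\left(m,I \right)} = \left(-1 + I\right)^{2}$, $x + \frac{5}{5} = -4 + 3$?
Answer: $-224$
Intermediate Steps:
$x = -2$ ($x = -1 + \left(-4 + 3\right) = -1 - 1 = -2$)
$J{\left(X,G \right)} = -3$ ($J{\left(X,G \right)} = \left(-5 + 4\right) - 2 = -1 - 2 = -3$)
$Y{\left(d,r \right)} = - \frac{\left(-1 + r\right)^{2}}{3}$ ($Y{\left(d,r \right)} = \frac{\left(-1 + r\right)^{2}}{-3} = \left(-1 + r\right)^{2} \left(- \frac{1}{3}\right) = - \frac{\left(-1 + r\right)^{2}}{3}$)
$Y{\left(4,J{\left(6,1 \right)} \right)} 1 \cdot 42 = - \frac{\left(-1 - 3\right)^{2}}{3} \cdot 1 \cdot 42 = - \frac{\left(-4\right)^{2}}{3} \cdot 1 \cdot 42 = \left(- \frac{1}{3}\right) 16 \cdot 1 \cdot 42 = \left(- \frac{16}{3}\right) 1 \cdot 42 = \left(- \frac{16}{3}\right) 42 = -224$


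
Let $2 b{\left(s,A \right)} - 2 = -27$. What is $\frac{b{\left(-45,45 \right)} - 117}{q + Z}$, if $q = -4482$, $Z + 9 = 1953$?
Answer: $\frac{259}{5076} \approx 0.051024$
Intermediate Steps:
$Z = 1944$ ($Z = -9 + 1953 = 1944$)
$b{\left(s,A \right)} = - \frac{25}{2}$ ($b{\left(s,A \right)} = 1 + \frac{1}{2} \left(-27\right) = 1 - \frac{27}{2} = - \frac{25}{2}$)
$\frac{b{\left(-45,45 \right)} - 117}{q + Z} = \frac{- \frac{25}{2} - 117}{-4482 + 1944} = - \frac{259}{2 \left(-2538\right)} = \left(- \frac{259}{2}\right) \left(- \frac{1}{2538}\right) = \frac{259}{5076}$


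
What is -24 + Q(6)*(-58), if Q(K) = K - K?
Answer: -24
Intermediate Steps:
Q(K) = 0
-24 + Q(6)*(-58) = -24 + 0*(-58) = -24 + 0 = -24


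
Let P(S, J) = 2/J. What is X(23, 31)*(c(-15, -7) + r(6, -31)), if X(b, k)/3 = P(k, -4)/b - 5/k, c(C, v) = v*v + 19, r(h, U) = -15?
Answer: -41499/1426 ≈ -29.102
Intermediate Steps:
c(C, v) = 19 + v² (c(C, v) = v² + 19 = 19 + v²)
X(b, k) = -15/k - 3/(2*b) (X(b, k) = 3*((2/(-4))/b - 5/k) = 3*((2*(-¼))/b - 5/k) = 3*(-1/(2*b) - 5/k) = 3*(-5/k - 1/(2*b)) = -15/k - 3/(2*b))
X(23, 31)*(c(-15, -7) + r(6, -31)) = (-15/31 - 3/2/23)*((19 + (-7)²) - 15) = (-15*1/31 - 3/2*1/23)*((19 + 49) - 15) = (-15/31 - 3/46)*(68 - 15) = -783/1426*53 = -41499/1426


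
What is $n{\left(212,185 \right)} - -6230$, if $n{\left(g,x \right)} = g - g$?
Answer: $6230$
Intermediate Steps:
$n{\left(g,x \right)} = 0$
$n{\left(212,185 \right)} - -6230 = 0 - -6230 = 0 + 6230 = 6230$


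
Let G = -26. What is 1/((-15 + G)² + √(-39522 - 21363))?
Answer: 41/70406 - 3*I*√6765/2886646 ≈ 0.00058234 - 8.5479e-5*I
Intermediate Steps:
1/((-15 + G)² + √(-39522 - 21363)) = 1/((-15 - 26)² + √(-39522 - 21363)) = 1/((-41)² + √(-60885)) = 1/(1681 + 3*I*√6765)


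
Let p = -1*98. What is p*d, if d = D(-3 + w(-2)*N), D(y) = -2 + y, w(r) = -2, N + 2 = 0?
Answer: 98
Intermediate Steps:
N = -2 (N = -2 + 0 = -2)
d = -1 (d = -2 + (-3 - 2*(-2)) = -2 + (-3 + 4) = -2 + 1 = -1)
p = -98
p*d = -98*(-1) = 98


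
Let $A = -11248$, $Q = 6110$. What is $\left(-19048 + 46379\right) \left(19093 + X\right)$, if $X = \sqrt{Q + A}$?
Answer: $521830783 + 27331 i \sqrt{5138} \approx 5.2183 \cdot 10^{8} + 1.9591 \cdot 10^{6} i$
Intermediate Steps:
$X = i \sqrt{5138}$ ($X = \sqrt{6110 - 11248} = \sqrt{-5138} = i \sqrt{5138} \approx 71.68 i$)
$\left(-19048 + 46379\right) \left(19093 + X\right) = \left(-19048 + 46379\right) \left(19093 + i \sqrt{5138}\right) = 27331 \left(19093 + i \sqrt{5138}\right) = 521830783 + 27331 i \sqrt{5138}$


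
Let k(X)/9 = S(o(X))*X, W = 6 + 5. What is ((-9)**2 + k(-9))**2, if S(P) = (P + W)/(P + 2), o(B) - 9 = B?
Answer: 531441/4 ≈ 1.3286e+5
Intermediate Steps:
o(B) = 9 + B
W = 11
S(P) = (11 + P)/(2 + P) (S(P) = (P + 11)/(P + 2) = (11 + P)/(2 + P))
k(X) = 9*X*(20 + X)/(11 + X) (k(X) = 9*(((11 + (9 + X))/(2 + (9 + X)))*X) = 9*(((20 + X)/(11 + X))*X) = 9*(X*(20 + X)/(11 + X)) = 9*X*(20 + X)/(11 + X))
((-9)**2 + k(-9))**2 = ((-9)**2 + 9*(-9)*(20 - 9)/(11 - 9))**2 = (81 + 9*(-9)*11/2)**2 = (81 + 9*(-9)*(1/2)*11)**2 = (81 - 891/2)**2 = (-729/2)**2 = 531441/4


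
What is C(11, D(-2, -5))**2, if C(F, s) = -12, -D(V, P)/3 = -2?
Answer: 144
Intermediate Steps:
D(V, P) = 6 (D(V, P) = -3*(-2) = 6)
C(11, D(-2, -5))**2 = (-12)**2 = 144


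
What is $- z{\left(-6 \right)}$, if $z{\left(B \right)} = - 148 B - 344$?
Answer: $-544$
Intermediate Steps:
$z{\left(B \right)} = -344 - 148 B$
$- z{\left(-6 \right)} = - (-344 - -888) = - (-344 + 888) = \left(-1\right) 544 = -544$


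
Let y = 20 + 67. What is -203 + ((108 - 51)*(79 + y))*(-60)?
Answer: -567923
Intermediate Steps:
y = 87
-203 + ((108 - 51)*(79 + y))*(-60) = -203 + ((108 - 51)*(79 + 87))*(-60) = -203 + (57*166)*(-60) = -203 + 9462*(-60) = -203 - 567720 = -567923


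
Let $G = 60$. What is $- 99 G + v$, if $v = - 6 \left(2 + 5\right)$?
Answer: $-5982$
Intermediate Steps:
$v = -42$ ($v = \left(-6\right) 7 = -42$)
$- 99 G + v = \left(-99\right) 60 - 42 = -5940 - 42 = -5982$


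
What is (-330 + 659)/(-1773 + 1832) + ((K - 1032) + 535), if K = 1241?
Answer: 44225/59 ≈ 749.58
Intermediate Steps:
(-330 + 659)/(-1773 + 1832) + ((K - 1032) + 535) = (-330 + 659)/(-1773 + 1832) + ((1241 - 1032) + 535) = 329/59 + (209 + 535) = 329*(1/59) + 744 = 329/59 + 744 = 44225/59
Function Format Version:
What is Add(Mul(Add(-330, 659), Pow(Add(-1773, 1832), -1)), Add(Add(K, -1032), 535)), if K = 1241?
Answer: Rational(44225, 59) ≈ 749.58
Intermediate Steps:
Add(Mul(Add(-330, 659), Pow(Add(-1773, 1832), -1)), Add(Add(K, -1032), 535)) = Add(Mul(Add(-330, 659), Pow(Add(-1773, 1832), -1)), Add(Add(1241, -1032), 535)) = Add(Mul(329, Pow(59, -1)), Add(209, 535)) = Add(Mul(329, Rational(1, 59)), 744) = Add(Rational(329, 59), 744) = Rational(44225, 59)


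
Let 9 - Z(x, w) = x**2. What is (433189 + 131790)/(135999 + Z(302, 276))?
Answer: 564979/44804 ≈ 12.610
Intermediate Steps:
Z(x, w) = 9 - x**2
(433189 + 131790)/(135999 + Z(302, 276)) = (433189 + 131790)/(135999 + (9 - 1*302**2)) = 564979/(135999 + (9 - 1*91204)) = 564979/(135999 + (9 - 91204)) = 564979/(135999 - 91195) = 564979/44804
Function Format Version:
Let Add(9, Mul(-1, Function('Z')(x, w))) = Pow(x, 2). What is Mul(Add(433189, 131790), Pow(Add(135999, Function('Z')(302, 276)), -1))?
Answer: Rational(564979, 44804) ≈ 12.610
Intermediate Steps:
Function('Z')(x, w) = Add(9, Mul(-1, Pow(x, 2)))
Mul(Add(433189, 131790), Pow(Add(135999, Function('Z')(302, 276)), -1)) = Mul(Add(433189, 131790), Pow(Add(135999, Add(9, Mul(-1, Pow(302, 2)))), -1)) = Mul(564979, Pow(Add(135999, Add(9, Mul(-1, 91204))), -1)) = Mul(564979, Pow(Add(135999, Add(9, -91204)), -1)) = Mul(564979, Pow(Add(135999, -91195), -1)) = Mul(564979, Pow(44804, -1)) = Mul(564979, Rational(1, 44804)) = Rational(564979, 44804)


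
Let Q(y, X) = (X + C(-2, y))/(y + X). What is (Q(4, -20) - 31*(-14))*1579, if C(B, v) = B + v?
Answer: 5496499/8 ≈ 6.8706e+5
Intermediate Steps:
Q(y, X) = (-2 + X + y)/(X + y) (Q(y, X) = (X + (-2 + y))/(y + X) = (-2 + X + y)/(X + y))
(Q(4, -20) - 31*(-14))*1579 = ((-2 - 20 + 4)/(-20 + 4) - 31*(-14))*1579 = (-18/(-16) + 434)*1579 = (-1/16*(-18) + 434)*1579 = (9/8 + 434)*1579 = (3481/8)*1579 = 5496499/8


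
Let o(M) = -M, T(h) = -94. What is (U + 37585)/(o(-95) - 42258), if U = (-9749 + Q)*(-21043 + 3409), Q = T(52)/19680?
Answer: -282000517773/69147320 ≈ -4078.3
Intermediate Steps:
Q = -47/9840 (Q = -94/19680 = -94*1/19680 = -47/9840 ≈ -0.0047764)
U = 281938878373/1640 (U = (-9749 - 47/9840)*(-21043 + 3409) = -95930207/9840*(-17634) = 281938878373/1640 ≈ 1.7191e+8)
(U + 37585)/(o(-95) - 42258) = (281938878373/1640 + 37585)/(-1*(-95) - 42258) = 282000517773/(1640*(95 - 42258)) = (282000517773/1640)/(-42163) = (282000517773/1640)*(-1/42163) = -282000517773/69147320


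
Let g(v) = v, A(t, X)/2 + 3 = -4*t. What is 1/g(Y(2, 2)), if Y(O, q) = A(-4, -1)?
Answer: 1/26 ≈ 0.038462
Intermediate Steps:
A(t, X) = -6 - 8*t (A(t, X) = -6 + 2*(-4*t) = -6 - 8*t)
Y(O, q) = 26 (Y(O, q) = -6 - 8*(-4) = -6 + 32 = 26)
1/g(Y(2, 2)) = 1/26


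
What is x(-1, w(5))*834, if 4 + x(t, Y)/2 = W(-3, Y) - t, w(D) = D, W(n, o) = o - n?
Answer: 8340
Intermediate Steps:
x(t, Y) = -2 - 2*t + 2*Y (x(t, Y) = -8 + 2*((Y - 1*(-3)) - t) = -8 + 2*((Y + 3) - t) = -8 + 2*((3 + Y) - t) = -8 + 2*(3 + Y - t) = -8 + (6 - 2*t + 2*Y) = -2 - 2*t + 2*Y)
x(-1, w(5))*834 = (-2 - 2*(-1) + 2*5)*834 = (-2 + 2 + 10)*834 = 10*834 = 8340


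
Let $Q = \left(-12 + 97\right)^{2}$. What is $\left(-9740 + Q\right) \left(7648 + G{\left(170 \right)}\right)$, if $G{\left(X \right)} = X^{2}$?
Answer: $-91918220$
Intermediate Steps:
$Q = 7225$ ($Q = 85^{2} = 7225$)
$\left(-9740 + Q\right) \left(7648 + G{\left(170 \right)}\right) = \left(-9740 + 7225\right) \left(7648 + 170^{2}\right) = - 2515 \left(7648 + 28900\right) = \left(-2515\right) 36548 = -91918220$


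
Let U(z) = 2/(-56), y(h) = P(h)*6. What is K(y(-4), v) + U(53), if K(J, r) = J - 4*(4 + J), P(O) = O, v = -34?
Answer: 1567/28 ≈ 55.964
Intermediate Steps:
y(h) = 6*h (y(h) = h*6 = 6*h)
K(J, r) = -16 - 3*J (K(J, r) = J + (-16 - 4*J) = -16 - 3*J)
U(z) = -1/28 (U(z) = 2*(-1/56) = -1/28)
K(y(-4), v) + U(53) = (-16 - 18*(-4)) - 1/28 = (-16 - 3*(-24)) - 1/28 = (-16 + 72) - 1/28 = 56 - 1/28 = 1567/28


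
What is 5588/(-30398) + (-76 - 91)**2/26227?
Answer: 350606673/398624173 ≈ 0.87954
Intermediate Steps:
5588/(-30398) + (-76 - 91)**2/26227 = 5588*(-1/30398) + (-167)**2*(1/26227) = -2794/15199 + 27889*(1/26227) = -2794/15199 + 27889/26227 = 350606673/398624173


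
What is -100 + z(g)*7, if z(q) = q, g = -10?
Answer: -170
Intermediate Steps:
-100 + z(g)*7 = -100 - 10*7 = -100 - 70 = -170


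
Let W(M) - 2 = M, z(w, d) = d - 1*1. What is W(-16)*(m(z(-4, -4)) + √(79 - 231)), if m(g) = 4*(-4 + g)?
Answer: 504 - 28*I*√38 ≈ 504.0 - 172.6*I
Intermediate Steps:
z(w, d) = -1 + d (z(w, d) = d - 1 = -1 + d)
m(g) = -16 + 4*g
W(M) = 2 + M
W(-16)*(m(z(-4, -4)) + √(79 - 231)) = (2 - 16)*((-16 + 4*(-1 - 4)) + √(79 - 231)) = -14*((-16 + 4*(-5)) + √(-152)) = -14*((-16 - 20) + 2*I*√38) = -14*(-36 + 2*I*√38) = 504 - 28*I*√38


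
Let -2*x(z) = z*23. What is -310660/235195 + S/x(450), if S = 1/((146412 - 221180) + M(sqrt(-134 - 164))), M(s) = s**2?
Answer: -24136203637561/18273078045450 ≈ -1.3209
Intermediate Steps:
x(z) = -23*z/2 (x(z) = -z*23/2 = -23*z/2)
S = -1/75066 (S = 1/((146412 - 221180) + (sqrt(-134 - 164))**2) = 1/(-74768 + (sqrt(-298))**2) = 1/(-74768 + (I*sqrt(298))**2) = 1/(-74768 - 298) = 1/(-75066) = -1/75066 ≈ -1.3322e-5)
-310660/235195 + S/x(450) = -310660/235195 - 1/(75066*((-23/2*450))) = -310660*1/235195 - 1/75066/(-5175) = -62132/47039 - 1/75066*(-1/5175) = -62132/47039 + 1/388466550 = -24136203637561/18273078045450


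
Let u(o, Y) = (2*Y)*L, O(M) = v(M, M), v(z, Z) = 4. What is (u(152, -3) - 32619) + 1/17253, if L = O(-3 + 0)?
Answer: -563189678/17253 ≈ -32643.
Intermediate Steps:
O(M) = 4
L = 4
u(o, Y) = 8*Y (u(o, Y) = (2*Y)*4 = 8*Y)
(u(152, -3) - 32619) + 1/17253 = (8*(-3) - 32619) + 1/17253 = (-24 - 32619) + 1/17253 = -32643 + 1/17253 = -563189678/17253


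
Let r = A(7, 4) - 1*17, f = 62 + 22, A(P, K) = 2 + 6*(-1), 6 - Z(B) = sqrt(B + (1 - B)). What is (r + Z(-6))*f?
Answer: -1344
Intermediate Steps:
Z(B) = 5 (Z(B) = 6 - sqrt(B + (1 - B)) = 6 - sqrt(1) = 6 - 1*1 = 6 - 1 = 5)
A(P, K) = -4 (A(P, K) = 2 - 6 = -4)
f = 84
r = -21 (r = -4 - 1*17 = -4 - 17 = -21)
(r + Z(-6))*f = (-21 + 5)*84 = -16*84 = -1344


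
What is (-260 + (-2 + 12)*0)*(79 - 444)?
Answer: 94900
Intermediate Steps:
(-260 + (-2 + 12)*0)*(79 - 444) = (-260 + 10*0)*(-365) = (-260 + 0)*(-365) = -260*(-365) = 94900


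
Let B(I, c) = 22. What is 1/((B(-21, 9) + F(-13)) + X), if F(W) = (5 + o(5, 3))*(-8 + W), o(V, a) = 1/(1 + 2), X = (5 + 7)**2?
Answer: 1/54 ≈ 0.018519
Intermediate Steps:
X = 144 (X = 12**2 = 144)
o(V, a) = 1/3
F(W) = -128/3 + 16*W/3 (F(W) = (5 + 1/3)*(-8 + W) = 16*(-8 + W)/3 = -128/3 + 16*W/3)
1/((B(-21, 9) + F(-13)) + X) = 1/((22 + (-128/3 + (16/3)*(-13))) + 144) = 1/((22 + (-128/3 - 208/3)) + 144) = 1/((22 - 112) + 144) = 1/(-90 + 144) = 1/54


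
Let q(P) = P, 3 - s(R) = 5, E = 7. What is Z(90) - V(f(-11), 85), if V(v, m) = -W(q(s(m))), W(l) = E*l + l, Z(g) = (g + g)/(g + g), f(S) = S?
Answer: -15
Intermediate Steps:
s(R) = -2 (s(R) = 3 - 1*5 = 3 - 5 = -2)
Z(g) = 1 (Z(g) = (2*g)/((2*g)) = (2*g)*(1/(2*g)) = 1)
W(l) = 8*l (W(l) = 7*l + l = 8*l)
V(v, m) = 16 (V(v, m) = -8*(-2) = -1*(-16) = 16)
Z(90) - V(f(-11), 85) = 1 - 1*16 = 1 - 16 = -15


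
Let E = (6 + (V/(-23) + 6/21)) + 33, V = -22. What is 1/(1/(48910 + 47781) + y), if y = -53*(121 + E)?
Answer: -2223893/19005030417 ≈ -0.00011702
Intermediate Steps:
E = 6479/161 (E = (6 + (-22/(-23) + 6/21)) + 33 = (6 + (-22*(-1/23) + 6*(1/21))) + 33 = (6 + (22/23 + 2/7)) + 33 = (6 + 200/161) + 33 = 1166/161 + 33 = 6479/161 ≈ 40.242)
y = -1375880/161 (y = -53*(121 + 6479/161) = -53*25960/161 = -1375880/161 ≈ -8545.8)
1/(1/(48910 + 47781) + y) = 1/(1/(48910 + 47781) - 1375880/161) = 1/(1/96691 - 1375880/161) = 1/(-19005030417/2223893) = -2223893/19005030417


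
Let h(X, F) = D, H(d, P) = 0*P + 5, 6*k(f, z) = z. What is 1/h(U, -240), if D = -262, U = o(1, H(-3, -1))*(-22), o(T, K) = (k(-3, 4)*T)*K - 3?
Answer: -1/262 ≈ -0.0038168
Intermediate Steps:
k(f, z) = z/6
H(d, P) = 5 (H(d, P) = 0 + 5 = 5)
o(T, K) = -3 + 2*K*T/3 (o(T, K) = (((⅙)*4)*T)*K - 3 = (2*T/3)*K - 3 = 2*K*T/3 - 3 = -3 + 2*K*T/3)
U = -22/3 (U = (-3 + (⅔)*5*1)*(-22) = (-3 + 10/3)*(-22) = (⅓)*(-22) = -22/3 ≈ -7.3333)
h(X, F) = -262
1/h(U, -240) = 1/(-262) = -1/262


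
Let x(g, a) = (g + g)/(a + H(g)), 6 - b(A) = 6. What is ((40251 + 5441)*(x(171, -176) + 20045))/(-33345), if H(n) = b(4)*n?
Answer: -1060408513/38610 ≈ -27465.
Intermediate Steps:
b(A) = 0 (b(A) = 6 - 1*6 = 6 - 6 = 0)
H(n) = 0 (H(n) = 0*n = 0)
x(g, a) = 2*g/a (x(g, a) = (g + g)/(a + 0) = (2*g)/a = 2*g/a)
((40251 + 5441)*(x(171, -176) + 20045))/(-33345) = ((40251 + 5441)*(2*171/(-176) + 20045))/(-33345) = (45692*(2*171*(-1/176) + 20045))*(-1/33345) = (45692*(-171/88 + 20045))*(-1/33345) = (45692*(1763789/88))*(-1/33345) = (20147761747/22)*(-1/33345) = -1060408513/38610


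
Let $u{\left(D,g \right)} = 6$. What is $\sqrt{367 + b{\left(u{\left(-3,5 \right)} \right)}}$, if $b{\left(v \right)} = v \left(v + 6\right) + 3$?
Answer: $\sqrt{442} \approx 21.024$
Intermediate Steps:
$b{\left(v \right)} = 3 + v \left(6 + v\right)$ ($b{\left(v \right)} = v \left(6 + v\right) + 3 = 3 + v \left(6 + v\right)$)
$\sqrt{367 + b{\left(u{\left(-3,5 \right)} \right)}} = \sqrt{367 + \left(3 + 6^{2} + 6 \cdot 6\right)} = \sqrt{367 + \left(3 + 36 + 36\right)} = \sqrt{367 + 75} = \sqrt{442}$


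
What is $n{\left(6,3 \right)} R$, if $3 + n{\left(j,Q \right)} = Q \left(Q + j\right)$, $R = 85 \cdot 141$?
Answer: $287640$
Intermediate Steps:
$R = 11985$
$n{\left(j,Q \right)} = -3 + Q \left(Q + j\right)$
$n{\left(6,3 \right)} R = \left(-3 + 3^{2} + 3 \cdot 6\right) 11985 = \left(-3 + 9 + 18\right) 11985 = 24 \cdot 11985 = 287640$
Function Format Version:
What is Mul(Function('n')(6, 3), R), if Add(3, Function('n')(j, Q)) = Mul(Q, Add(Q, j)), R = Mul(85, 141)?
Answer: 287640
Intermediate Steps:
R = 11985
Function('n')(j, Q) = Add(-3, Mul(Q, Add(Q, j)))
Mul(Function('n')(6, 3), R) = Mul(Add(-3, Pow(3, 2), Mul(3, 6)), 11985) = Mul(Add(-3, 9, 18), 11985) = Mul(24, 11985) = 287640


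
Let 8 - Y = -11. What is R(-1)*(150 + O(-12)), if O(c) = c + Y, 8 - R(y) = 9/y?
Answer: 2669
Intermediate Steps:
Y = 19 (Y = 8 - 1*(-11) = 8 + 11 = 19)
R(y) = 8 - 9/y
O(c) = 19 + c (O(c) = c + 19 = 19 + c)
R(-1)*(150 + O(-12)) = (8 - 9/(-1))*(150 + (19 - 12)) = (8 - 9*(-1))*(150 + 7) = (8 + 9)*157 = 17*157 = 2669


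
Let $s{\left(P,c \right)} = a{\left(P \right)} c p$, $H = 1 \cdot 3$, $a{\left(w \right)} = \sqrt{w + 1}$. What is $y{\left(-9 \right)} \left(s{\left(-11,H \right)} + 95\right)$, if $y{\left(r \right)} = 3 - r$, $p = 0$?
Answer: $1140$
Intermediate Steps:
$a{\left(w \right)} = \sqrt{1 + w}$
$H = 3$
$s{\left(P,c \right)} = 0$ ($s{\left(P,c \right)} = \sqrt{1 + P} c 0 = c \sqrt{1 + P} 0 = 0$)
$y{\left(-9 \right)} \left(s{\left(-11,H \right)} + 95\right) = \left(3 - -9\right) \left(0 + 95\right) = \left(3 + 9\right) 95 = 12 \cdot 95 = 1140$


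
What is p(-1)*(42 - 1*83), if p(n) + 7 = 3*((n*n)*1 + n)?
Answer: 287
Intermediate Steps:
p(n) = -7 + 3*n + 3*n² (p(n) = -7 + 3*((n*n)*1 + n) = -7 + 3*(n²*1 + n) = -7 + 3*(n² + n) = -7 + 3*(n + n²) = -7 + (3*n + 3*n²) = -7 + 3*n + 3*n²)
p(-1)*(42 - 1*83) = (-7 + 3*(-1) + 3*(-1)²)*(42 - 1*83) = (-7 - 3 + 3*1)*(42 - 83) = (-7 - 3 + 3)*(-41) = -7*(-41) = 287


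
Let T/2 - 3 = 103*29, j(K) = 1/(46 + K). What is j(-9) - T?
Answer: -221259/37 ≈ -5980.0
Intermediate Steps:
T = 5980 (T = 6 + 2*(103*29) = 6 + 2*2987 = 6 + 5974 = 5980)
j(-9) - T = 1/(46 - 9) - 1*5980 = 1/37 - 5980 = -221259/37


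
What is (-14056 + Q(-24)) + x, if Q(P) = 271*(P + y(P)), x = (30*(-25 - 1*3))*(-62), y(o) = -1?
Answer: 31249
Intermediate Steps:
x = 52080 (x = (30*(-25 - 3))*(-62) = (30*(-28))*(-62) = -840*(-62) = 52080)
Q(P) = -271 + 271*P (Q(P) = 271*(P - 1) = 271*(-1 + P) = -271 + 271*P)
(-14056 + Q(-24)) + x = (-14056 + (-271 + 271*(-24))) + 52080 = (-14056 + (-271 - 6504)) + 52080 = (-14056 - 6775) + 52080 = -20831 + 52080 = 31249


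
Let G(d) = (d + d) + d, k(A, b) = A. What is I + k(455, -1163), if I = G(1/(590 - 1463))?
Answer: 132404/291 ≈ 455.00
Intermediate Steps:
G(d) = 3*d (G(d) = 2*d + d = 3*d)
I = -1/291 (I = 3/(590 - 1463) = 3/(-873) = 3*(-1/873) = -1/291 ≈ -0.0034364)
I + k(455, -1163) = -1/291 + 455 = 132404/291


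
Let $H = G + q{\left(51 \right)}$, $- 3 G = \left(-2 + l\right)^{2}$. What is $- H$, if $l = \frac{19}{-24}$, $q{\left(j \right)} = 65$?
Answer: $- \frac{107831}{1728} \approx -62.402$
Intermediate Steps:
$l = - \frac{19}{24}$ ($l = 19 \left(- \frac{1}{24}\right) = - \frac{19}{24} \approx -0.79167$)
$G = - \frac{4489}{1728}$ ($G = - \frac{\left(-2 - \frac{19}{24}\right)^{2}}{3} = - \frac{\left(- \frac{67}{24}\right)^{2}}{3} = \left(- \frac{1}{3}\right) \frac{4489}{576} = - \frac{4489}{1728} \approx -2.5978$)
$H = \frac{107831}{1728}$ ($H = - \frac{4489}{1728} + 65 = \frac{107831}{1728} \approx 62.402$)
$- H = \left(-1\right) \frac{107831}{1728} = - \frac{107831}{1728}$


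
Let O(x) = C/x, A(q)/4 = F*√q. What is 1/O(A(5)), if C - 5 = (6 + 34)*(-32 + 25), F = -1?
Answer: 4*√5/275 ≈ 0.032525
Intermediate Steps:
A(q) = -4*√q (A(q) = 4*(-√q) = -4*√q)
C = -275 (C = 5 + (6 + 34)*(-32 + 25) = 5 + 40*(-7) = 5 - 280 = -275)
O(x) = -275/x
1/O(A(5)) = 1/(-275*(-√5/20)) = 1/(-(-55)*√5/4) = 1/(55*√5/4) = 4*√5/275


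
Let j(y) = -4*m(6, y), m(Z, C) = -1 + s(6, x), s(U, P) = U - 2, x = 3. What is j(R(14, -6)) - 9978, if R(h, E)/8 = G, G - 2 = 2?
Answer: -9990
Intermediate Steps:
G = 4 (G = 2 + 2 = 4)
s(U, P) = -2 + U
m(Z, C) = 3 (m(Z, C) = -1 + (-2 + 6) = -1 + 4 = 3)
R(h, E) = 32 (R(h, E) = 8*4 = 32)
j(y) = -12 (j(y) = -4*3 = -12)
j(R(14, -6)) - 9978 = -12 - 9978 = -9990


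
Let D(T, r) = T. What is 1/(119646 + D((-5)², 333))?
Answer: 1/119671 ≈ 8.3562e-6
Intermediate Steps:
1/(119646 + D((-5)², 333)) = 1/(119646 + (-5)²) = 1/(119646 + 25) = 1/119671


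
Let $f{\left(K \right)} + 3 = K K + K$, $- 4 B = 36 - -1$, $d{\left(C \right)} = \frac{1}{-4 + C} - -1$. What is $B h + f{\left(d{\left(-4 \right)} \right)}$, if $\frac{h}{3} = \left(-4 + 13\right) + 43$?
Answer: $- \frac{92439}{64} \approx -1444.4$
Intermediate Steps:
$d{\left(C \right)} = 1 + \frac{1}{-4 + C}$ ($d{\left(C \right)} = \frac{1}{-4 + C} + 1 = 1 + \frac{1}{-4 + C}$)
$B = - \frac{37}{4}$ ($B = - \frac{36 - -1}{4} = - \frac{36 + 1}{4} = \left(- \frac{1}{4}\right) 37 = - \frac{37}{4} \approx -9.25$)
$f{\left(K \right)} = -3 + K + K^{2}$ ($f{\left(K \right)} = -3 + \left(K K + K\right) = -3 + \left(K^{2} + K\right) = -3 + \left(K + K^{2}\right) = -3 + K + K^{2}$)
$h = 156$ ($h = 3 \left(\left(-4 + 13\right) + 43\right) = 3 \left(9 + 43\right) = 3 \cdot 52 = 156$)
$B h + f{\left(d{\left(-4 \right)} \right)} = \left(- \frac{37}{4}\right) 156 + \left(-3 + \frac{-3 - 4}{-4 - 4} + \left(\frac{-3 - 4}{-4 - 4}\right)^{2}\right) = -1443 + \left(-3 + \frac{1}{-8} \left(-7\right) + \left(\frac{1}{-8} \left(-7\right)\right)^{2}\right) = -1443 - \left(\frac{17}{8} - \frac{49}{64}\right) = -1443 + \left(-3 + \frac{7}{8} + \left(\frac{7}{8}\right)^{2}\right) = -1443 + \left(-3 + \frac{7}{8} + \frac{49}{64}\right) = -1443 - \frac{87}{64} = - \frac{92439}{64}$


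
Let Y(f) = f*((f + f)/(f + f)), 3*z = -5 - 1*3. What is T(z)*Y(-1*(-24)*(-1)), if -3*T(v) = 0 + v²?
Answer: 512/9 ≈ 56.889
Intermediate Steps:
z = -8/3 (z = (-5 - 1*3)/3 = (-5 - 3)/3 = (⅓)*(-8) = -8/3 ≈ -2.6667)
Y(f) = f (Y(f) = f*((2*f)/((2*f))) = f*((2*f)*(1/(2*f))) = f*1 = f)
T(v) = -v²/3 (T(v) = -(0 + v²)/3 = -v²/3)
T(z)*Y(-1*(-24)*(-1)) = (-(-8/3)²/3)*(-1*(-24)*(-1)) = (-⅓*64/9)*(24*(-1)) = -64/27*(-24) = 512/9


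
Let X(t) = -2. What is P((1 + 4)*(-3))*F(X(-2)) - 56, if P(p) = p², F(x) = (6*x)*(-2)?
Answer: 5344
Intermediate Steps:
F(x) = -12*x
P((1 + 4)*(-3))*F(X(-2)) - 56 = ((1 + 4)*(-3))²*(-12*(-2)) - 56 = (5*(-3))²*24 - 56 = (-15)²*24 - 56 = 225*24 - 56 = 5400 - 56 = 5344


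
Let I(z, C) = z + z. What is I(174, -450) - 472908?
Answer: -472560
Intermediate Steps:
I(z, C) = 2*z
I(174, -450) - 472908 = 2*174 - 472908 = 348 - 472908 = -472560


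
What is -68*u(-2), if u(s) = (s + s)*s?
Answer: -544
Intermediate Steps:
u(s) = 2*s**2 (u(s) = (2*s)*s = 2*s**2)
-68*u(-2) = -136*(-2)**2 = -136*4 = -68*8 = -544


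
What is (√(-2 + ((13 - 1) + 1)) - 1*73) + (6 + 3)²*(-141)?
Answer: -11494 + √11 ≈ -11491.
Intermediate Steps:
(√(-2 + ((13 - 1) + 1)) - 1*73) + (6 + 3)²*(-141) = (√(-2 + (12 + 1)) - 73) + 9²*(-141) = (√(-2 + 13) - 73) + 81*(-141) = (√11 - 73) - 11421 = (-73 + √11) - 11421 = -11494 + √11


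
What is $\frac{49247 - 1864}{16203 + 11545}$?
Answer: $\frac{6769}{3964} \approx 1.7076$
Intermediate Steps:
$\frac{49247 - 1864}{16203 + 11545} = \frac{47383}{27748} = 47383 \cdot \frac{1}{27748} = \frac{6769}{3964}$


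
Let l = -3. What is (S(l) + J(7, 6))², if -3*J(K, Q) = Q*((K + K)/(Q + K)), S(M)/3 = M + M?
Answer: 68644/169 ≈ 406.18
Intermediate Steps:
S(M) = 6*M (S(M) = 3*(M + M) = 3*(2*M) = 6*M)
J(K, Q) = -2*K*Q/(3*(K + Q)) (J(K, Q) = -Q*(K + K)/(Q + K)/3 = -Q*(2*K)/(K + Q)/3 = -Q*2*K/(K + Q)/3 = -2*K*Q/(3*(K + Q)))
(S(l) + J(7, 6))² = (6*(-3) - 2*7*6/(3*7 + 3*6))² = (-18 - 2*7*6/(21 + 18))² = (-18 - 2*7*6/39)² = (-18 - 2*7*6*1/39)² = (-18 - 28/13)² = (-262/13)² = 68644/169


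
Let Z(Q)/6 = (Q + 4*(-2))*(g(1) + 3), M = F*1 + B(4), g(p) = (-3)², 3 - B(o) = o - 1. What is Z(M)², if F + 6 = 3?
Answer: 627264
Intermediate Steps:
F = -3 (F = -6 + 3 = -3)
B(o) = 4 - o (B(o) = 3 - (o - 1) = 3 - (-1 + o) = 3 + (1 - o) = 4 - o)
g(p) = 9
M = -3 (M = -3*1 + (4 - 1*4) = -3 + (4 - 4) = -3 + 0 = -3)
Z(Q) = -576 + 72*Q (Z(Q) = 6*((Q + 4*(-2))*(9 + 3)) = 6*((Q - 8)*12) = 6*((-8 + Q)*12) = 6*(-96 + 12*Q) = -576 + 72*Q)
Z(M)² = (-576 + 72*(-3))² = (-576 - 216)² = (-792)² = 627264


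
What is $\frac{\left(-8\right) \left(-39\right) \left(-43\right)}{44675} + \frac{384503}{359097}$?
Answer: $\frac{12360026173}{16042658475} \approx 0.77045$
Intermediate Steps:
$\frac{\left(-8\right) \left(-39\right) \left(-43\right)}{44675} + \frac{384503}{359097} = 312 \left(-43\right) \frac{1}{44675} + 384503 \cdot \frac{1}{359097} = \left(-13416\right) \frac{1}{44675} + \frac{384503}{359097} = - \frac{13416}{44675} + \frac{384503}{359097} = \frac{12360026173}{16042658475}$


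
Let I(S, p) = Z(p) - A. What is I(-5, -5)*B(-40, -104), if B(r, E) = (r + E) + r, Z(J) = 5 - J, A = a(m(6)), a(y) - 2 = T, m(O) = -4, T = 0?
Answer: -1472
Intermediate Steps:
a(y) = 2 (a(y) = 2 + 0 = 2)
A = 2
B(r, E) = E + 2*r (B(r, E) = (E + r) + r = E + 2*r)
I(S, p) = 3 - p (I(S, p) = (5 - p) - 1*2 = (5 - p) - 2 = 3 - p)
I(-5, -5)*B(-40, -104) = (3 - 1*(-5))*(-104 + 2*(-40)) = (3 + 5)*(-104 - 80) = 8*(-184) = -1472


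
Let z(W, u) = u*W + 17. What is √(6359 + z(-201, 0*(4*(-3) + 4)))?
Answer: 2*√1594 ≈ 79.850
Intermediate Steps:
z(W, u) = 17 + W*u (z(W, u) = W*u + 17 = 17 + W*u)
√(6359 + z(-201, 0*(4*(-3) + 4))) = √(6359 + (17 - 0*(4*(-3) + 4))) = √(6359 + (17 - 0*(-12 + 4))) = √(6359 + (17 - 0*(-8))) = √(6359 + (17 - 201*0)) = √(6359 + (17 + 0)) = √(6359 + 17) = √6376 = 2*√1594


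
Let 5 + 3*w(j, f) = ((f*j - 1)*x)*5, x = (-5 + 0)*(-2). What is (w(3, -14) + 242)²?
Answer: 2042041/9 ≈ 2.2689e+5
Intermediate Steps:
x = 10 (x = -5*(-2) = 10)
w(j, f) = -55/3 + 50*f*j/3 (w(j, f) = -5/3 + (((f*j - 1)*10)*5)/3 = -5/3 + (((-1 + f*j)*10)*5)/3 = -5/3 + ((-10 + 10*f*j)*5)/3 = -5/3 + (-50 + 50*f*j)/3 = -5/3 + (-50/3 + 50*f*j/3) = -55/3 + 50*f*j/3)
(w(3, -14) + 242)² = ((-55/3 + (50/3)*(-14)*3) + 242)² = ((-55/3 - 700) + 242)² = (-2155/3 + 242)² = (-1429/3)² = 2042041/9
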